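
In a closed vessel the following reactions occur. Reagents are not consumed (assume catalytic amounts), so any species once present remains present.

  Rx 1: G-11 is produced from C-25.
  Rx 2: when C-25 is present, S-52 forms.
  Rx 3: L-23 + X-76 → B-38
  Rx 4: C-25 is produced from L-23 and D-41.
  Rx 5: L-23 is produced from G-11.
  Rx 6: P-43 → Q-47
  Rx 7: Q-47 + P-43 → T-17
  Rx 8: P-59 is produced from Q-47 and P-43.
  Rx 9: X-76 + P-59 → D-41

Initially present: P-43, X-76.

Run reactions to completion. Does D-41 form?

Yes

P-43 present → Q-47 forms (Rx 6).
Q-47 and P-43 present → P-59 forms (Rx 8).
X-76 and P-59 present → D-41 forms (Rx 9).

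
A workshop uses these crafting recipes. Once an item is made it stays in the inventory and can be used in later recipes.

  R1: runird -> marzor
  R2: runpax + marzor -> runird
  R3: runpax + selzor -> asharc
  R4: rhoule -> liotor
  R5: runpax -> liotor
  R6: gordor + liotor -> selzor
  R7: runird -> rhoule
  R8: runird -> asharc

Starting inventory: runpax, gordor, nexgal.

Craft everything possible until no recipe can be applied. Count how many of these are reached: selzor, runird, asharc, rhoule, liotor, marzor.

Using R5, runpax makes liotor.
Using R6, gordor and liotor make selzor.
Using R3, runpax and selzor make asharc.
selzor: reached.
runird would need runpax and marzor (R2), but marzor is never obtained.
asharc: reached.
rhoule would need runird (R7), but runird is never obtained.
liotor: reached.
marzor would need runird (R1), but runird is never obtained.
Reached: selzor, asharc, and liotor — 3 of the 6.

3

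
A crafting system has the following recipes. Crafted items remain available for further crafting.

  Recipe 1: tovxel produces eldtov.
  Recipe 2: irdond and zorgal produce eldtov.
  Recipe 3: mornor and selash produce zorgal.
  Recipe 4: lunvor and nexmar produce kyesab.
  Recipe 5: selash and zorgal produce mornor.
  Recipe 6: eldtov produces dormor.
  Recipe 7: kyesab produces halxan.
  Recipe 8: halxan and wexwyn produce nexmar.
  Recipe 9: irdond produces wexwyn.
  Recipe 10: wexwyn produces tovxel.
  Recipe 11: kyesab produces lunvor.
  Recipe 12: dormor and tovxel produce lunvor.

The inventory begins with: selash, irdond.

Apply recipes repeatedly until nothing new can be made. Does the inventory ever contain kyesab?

kyesab would need lunvor and nexmar (Recipe 4), but nexmar is never obtained.

No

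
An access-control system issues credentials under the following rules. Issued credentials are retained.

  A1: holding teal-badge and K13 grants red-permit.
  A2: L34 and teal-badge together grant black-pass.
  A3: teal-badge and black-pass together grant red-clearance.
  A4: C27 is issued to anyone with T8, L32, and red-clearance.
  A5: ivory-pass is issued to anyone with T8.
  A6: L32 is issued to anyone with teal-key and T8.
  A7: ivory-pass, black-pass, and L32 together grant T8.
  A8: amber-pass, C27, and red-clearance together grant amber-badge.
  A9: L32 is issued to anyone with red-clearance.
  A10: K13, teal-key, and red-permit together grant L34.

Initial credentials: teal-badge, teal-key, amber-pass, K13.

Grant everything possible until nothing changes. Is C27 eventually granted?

No

C27 would need T8, L32, and red-clearance (A4), but T8 is never granted.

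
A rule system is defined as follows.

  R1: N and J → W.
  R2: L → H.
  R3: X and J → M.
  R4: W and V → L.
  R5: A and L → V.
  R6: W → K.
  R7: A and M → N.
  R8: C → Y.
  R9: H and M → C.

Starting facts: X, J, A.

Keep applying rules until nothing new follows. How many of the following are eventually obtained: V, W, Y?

X and J hold, so M follows (R3).
A and M hold, so N follows (R7).
N and J hold, so W follows (R1).
V would need A and L (R5), but L is never established.
W: reached.
Y would need C (R8), but C is never established.
Reached: W — 1 of the 3.

1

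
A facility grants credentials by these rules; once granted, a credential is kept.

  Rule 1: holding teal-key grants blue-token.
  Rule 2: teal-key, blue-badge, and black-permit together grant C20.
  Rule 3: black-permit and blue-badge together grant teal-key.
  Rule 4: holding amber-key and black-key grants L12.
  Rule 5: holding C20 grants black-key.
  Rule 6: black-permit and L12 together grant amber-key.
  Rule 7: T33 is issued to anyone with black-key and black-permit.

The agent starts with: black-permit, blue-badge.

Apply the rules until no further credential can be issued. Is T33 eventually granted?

Yes

Holding black-permit and blue-badge grants teal-key (Rule 3).
Holding teal-key, blue-badge, and black-permit grants C20 (Rule 2).
Holding C20 grants black-key (Rule 5).
Holding black-key and black-permit grants T33 (Rule 7).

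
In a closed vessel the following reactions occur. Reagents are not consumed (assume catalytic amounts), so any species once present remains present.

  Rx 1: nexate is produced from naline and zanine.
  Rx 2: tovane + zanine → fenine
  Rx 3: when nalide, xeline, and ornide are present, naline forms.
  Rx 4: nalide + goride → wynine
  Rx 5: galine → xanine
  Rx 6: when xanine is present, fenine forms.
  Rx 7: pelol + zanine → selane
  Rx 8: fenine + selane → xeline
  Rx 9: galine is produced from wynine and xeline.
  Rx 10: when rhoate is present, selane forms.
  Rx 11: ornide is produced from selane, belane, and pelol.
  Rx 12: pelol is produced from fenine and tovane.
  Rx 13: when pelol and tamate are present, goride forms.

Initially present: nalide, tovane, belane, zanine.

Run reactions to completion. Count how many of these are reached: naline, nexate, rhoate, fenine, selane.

tovane and zanine present → fenine forms (Rx 2).
fenine and tovane present → pelol forms (Rx 12).
pelol and zanine present → selane forms (Rx 7).
selane, belane, and pelol present → ornide forms (Rx 11).
fenine and selane present → xeline forms (Rx 8).
nalide, xeline, and ornide present → naline forms (Rx 3).
naline and zanine present → nexate forms (Rx 1).
naline: reached.
nexate: reached.
No rule produces rhoate, and it is not given.
fenine: reached.
selane: reached.
Reached: naline, nexate, fenine, and selane — 4 of the 5.

4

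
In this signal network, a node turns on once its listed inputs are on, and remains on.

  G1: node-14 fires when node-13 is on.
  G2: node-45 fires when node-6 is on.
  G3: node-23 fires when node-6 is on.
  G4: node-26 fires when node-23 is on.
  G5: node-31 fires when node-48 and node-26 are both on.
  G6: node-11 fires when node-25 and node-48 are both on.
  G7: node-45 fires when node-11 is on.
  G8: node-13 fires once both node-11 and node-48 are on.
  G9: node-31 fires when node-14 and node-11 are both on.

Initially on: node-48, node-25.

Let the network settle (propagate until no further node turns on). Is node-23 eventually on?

node-23 would need node-6 (G3), but node-6 never turns on.

No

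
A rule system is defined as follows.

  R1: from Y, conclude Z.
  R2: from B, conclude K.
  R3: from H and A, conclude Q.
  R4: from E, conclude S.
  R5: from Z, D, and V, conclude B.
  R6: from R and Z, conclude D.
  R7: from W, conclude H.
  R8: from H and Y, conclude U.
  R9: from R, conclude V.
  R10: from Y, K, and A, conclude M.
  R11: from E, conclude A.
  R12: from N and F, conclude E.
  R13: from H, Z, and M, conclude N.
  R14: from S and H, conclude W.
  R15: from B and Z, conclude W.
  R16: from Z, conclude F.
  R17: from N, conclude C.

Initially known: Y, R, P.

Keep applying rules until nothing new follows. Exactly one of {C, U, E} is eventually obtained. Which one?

U

R holds, so V follows (R9).
From Y, R1 gives Z.
From R and Z, R6 gives D.
Z, D, and V hold, so B follows (R5).
B and Z hold, so W follows (R15).
W holds, so H follows (R7).
H and Y hold, so U follows (R8).
E would need N and F (R12), but N is never established. C would need N (R17), but N is never established.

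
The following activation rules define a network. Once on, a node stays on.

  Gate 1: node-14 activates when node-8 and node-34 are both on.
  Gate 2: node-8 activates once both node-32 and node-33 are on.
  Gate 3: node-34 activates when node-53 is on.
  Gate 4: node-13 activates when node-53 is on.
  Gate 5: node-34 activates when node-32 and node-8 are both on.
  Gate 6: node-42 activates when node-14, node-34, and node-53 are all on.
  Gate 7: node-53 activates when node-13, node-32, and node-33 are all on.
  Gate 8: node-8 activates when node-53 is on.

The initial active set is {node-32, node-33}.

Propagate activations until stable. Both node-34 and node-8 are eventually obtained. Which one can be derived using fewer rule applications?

node-8: node-32 and node-33 are on, so node-8 activates (Gate 2). [1 rule application]
node-34: node-32 and node-33 are on, so node-8 activates (Gate 2). Gate 5: node-32 and node-8 on → node-34 on. [2 rule applications]
node-8 needs fewer.

node-8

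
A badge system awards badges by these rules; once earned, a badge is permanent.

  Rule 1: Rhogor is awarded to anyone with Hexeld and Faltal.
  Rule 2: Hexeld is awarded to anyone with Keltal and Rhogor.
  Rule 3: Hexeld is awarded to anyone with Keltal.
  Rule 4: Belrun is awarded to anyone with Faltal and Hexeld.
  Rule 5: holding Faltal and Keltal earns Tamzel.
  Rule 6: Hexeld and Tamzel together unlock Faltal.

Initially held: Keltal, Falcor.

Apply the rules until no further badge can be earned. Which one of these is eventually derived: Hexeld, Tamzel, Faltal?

Hexeld

With Keltal, Hexeld is earned (Rule 3).
Tamzel would need Faltal and Keltal (Rule 5), but Faltal is never earned. Faltal would need Hexeld and Tamzel (Rule 6), but Tamzel is never earned.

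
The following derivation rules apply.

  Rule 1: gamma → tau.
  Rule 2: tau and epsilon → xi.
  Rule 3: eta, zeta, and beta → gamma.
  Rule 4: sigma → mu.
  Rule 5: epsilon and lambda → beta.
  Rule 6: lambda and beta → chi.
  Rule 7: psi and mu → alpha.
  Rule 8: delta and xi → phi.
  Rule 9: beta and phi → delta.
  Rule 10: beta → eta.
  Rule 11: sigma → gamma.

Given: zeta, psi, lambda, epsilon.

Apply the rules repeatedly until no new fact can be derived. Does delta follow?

delta would need beta and phi (Rule 9), but phi is never established.

No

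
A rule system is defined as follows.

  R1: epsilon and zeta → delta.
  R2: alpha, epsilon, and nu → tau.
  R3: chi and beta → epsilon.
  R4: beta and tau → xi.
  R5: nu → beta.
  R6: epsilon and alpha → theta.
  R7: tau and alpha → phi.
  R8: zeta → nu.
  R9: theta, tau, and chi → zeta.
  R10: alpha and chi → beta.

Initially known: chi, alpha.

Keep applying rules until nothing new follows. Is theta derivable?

Yes

alpha and chi hold, so beta follows (R10).
From chi and beta, R3 gives epsilon.
From epsilon and alpha, R6 gives theta.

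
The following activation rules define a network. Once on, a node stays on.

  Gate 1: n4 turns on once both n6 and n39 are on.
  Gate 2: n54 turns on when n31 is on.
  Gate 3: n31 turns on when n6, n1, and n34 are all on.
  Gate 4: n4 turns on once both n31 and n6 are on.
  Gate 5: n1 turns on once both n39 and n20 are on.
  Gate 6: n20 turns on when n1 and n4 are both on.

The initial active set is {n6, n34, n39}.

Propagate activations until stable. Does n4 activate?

Yes

n6 and n39 are on, so n4 turns on (Gate 1).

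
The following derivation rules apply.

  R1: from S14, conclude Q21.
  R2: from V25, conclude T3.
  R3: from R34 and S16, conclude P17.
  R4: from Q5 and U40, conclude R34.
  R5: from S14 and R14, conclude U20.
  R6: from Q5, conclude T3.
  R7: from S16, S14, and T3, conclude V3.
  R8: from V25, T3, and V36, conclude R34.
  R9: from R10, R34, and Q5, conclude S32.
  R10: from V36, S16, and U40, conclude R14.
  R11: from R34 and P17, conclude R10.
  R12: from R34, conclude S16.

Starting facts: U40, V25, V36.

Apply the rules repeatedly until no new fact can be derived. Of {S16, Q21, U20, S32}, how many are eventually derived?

V25 holds, so T3 follows (R2).
V25, T3, and V36 hold, so R34 follows (R8).
From R34, R12 gives S16.
S16: reached.
Q21 would need S14 (R1), but S14 is never established.
U20 would need S14 and R14 (R5), but S14 is never established.
S32 would need R10, R34, and Q5 (R9), but Q5 is never established.
Reached: S16 — 1 of the 4.

1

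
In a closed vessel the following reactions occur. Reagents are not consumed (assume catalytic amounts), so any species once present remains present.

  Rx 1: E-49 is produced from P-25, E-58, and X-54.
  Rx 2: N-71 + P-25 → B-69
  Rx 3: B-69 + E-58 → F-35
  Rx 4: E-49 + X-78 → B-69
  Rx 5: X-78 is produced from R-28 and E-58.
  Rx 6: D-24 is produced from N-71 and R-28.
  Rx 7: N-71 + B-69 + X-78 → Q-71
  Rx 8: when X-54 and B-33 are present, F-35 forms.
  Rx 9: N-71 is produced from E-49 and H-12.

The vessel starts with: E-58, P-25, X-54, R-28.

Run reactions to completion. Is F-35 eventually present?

R-28 and E-58 present → X-78 forms (Rx 5).
P-25, E-58, and X-54 present → E-49 forms (Rx 1).
E-49 and X-78 present → B-69 forms (Rx 4).
B-69 and E-58 present → F-35 forms (Rx 3).

Yes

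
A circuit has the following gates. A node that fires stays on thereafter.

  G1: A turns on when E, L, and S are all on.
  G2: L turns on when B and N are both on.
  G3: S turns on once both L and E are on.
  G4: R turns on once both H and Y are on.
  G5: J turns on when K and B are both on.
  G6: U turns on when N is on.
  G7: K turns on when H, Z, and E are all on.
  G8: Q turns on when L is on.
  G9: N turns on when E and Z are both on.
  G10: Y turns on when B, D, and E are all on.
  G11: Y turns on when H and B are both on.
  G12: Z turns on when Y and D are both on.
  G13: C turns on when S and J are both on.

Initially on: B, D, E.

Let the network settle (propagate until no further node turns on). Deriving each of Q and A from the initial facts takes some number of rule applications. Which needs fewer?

Q

Q: G10: B, D, and E on → Y on. G12: Y and D on → Z on. G9: E and Z on → N on. B and N are on, so L turns on (G2). L is on, so Q turns on (G8). [5 rule applications]
A: G10: B, D, and E on → Y on. Y and D are on, so Z turns on (G12). G9: E and Z on → N on. B and N are on, so L turns on (G2). L and E are on, so S turns on (G3). E, L, and S are on, so A turns on (G1). [6 rule applications]
Q needs fewer.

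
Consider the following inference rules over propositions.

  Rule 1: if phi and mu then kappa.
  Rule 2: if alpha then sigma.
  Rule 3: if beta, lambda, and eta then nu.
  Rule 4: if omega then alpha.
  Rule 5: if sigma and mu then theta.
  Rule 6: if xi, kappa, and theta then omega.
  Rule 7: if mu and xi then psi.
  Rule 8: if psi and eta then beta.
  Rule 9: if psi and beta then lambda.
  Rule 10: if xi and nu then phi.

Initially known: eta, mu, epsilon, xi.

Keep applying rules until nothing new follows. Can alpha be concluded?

No

alpha would need omega (Rule 4), but omega is never established.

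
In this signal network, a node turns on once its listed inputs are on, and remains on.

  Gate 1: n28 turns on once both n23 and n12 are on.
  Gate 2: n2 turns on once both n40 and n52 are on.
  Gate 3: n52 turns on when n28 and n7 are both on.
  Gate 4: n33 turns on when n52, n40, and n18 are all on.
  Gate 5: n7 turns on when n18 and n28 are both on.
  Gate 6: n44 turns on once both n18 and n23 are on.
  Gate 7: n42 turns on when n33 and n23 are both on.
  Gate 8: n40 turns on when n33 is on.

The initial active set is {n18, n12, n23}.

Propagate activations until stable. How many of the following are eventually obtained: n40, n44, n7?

2

n18 and n23 are on, so n44 turns on (Gate 6).
n23 and n12 are on, so n28 turns on (Gate 1).
Gate 5: n18 and n28 on → n7 on.
n40 would need n33 (Gate 8), but n33 never turns on.
n44: reached.
n7: reached.
Reached: n44 and n7 — 2 of the 3.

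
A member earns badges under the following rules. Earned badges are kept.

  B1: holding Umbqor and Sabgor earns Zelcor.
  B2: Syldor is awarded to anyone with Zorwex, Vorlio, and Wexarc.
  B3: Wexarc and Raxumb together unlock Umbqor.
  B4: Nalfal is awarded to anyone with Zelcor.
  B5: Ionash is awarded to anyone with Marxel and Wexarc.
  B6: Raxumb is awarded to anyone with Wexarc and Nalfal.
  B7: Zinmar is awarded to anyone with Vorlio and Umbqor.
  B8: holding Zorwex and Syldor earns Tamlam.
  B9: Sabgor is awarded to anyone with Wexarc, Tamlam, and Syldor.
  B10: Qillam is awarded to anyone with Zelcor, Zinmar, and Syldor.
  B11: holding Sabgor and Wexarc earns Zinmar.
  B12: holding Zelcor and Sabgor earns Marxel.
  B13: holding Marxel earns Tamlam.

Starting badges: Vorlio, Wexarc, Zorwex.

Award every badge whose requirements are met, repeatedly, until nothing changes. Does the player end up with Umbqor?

No

Umbqor would need Wexarc and Raxumb (B3), but Raxumb is never earned.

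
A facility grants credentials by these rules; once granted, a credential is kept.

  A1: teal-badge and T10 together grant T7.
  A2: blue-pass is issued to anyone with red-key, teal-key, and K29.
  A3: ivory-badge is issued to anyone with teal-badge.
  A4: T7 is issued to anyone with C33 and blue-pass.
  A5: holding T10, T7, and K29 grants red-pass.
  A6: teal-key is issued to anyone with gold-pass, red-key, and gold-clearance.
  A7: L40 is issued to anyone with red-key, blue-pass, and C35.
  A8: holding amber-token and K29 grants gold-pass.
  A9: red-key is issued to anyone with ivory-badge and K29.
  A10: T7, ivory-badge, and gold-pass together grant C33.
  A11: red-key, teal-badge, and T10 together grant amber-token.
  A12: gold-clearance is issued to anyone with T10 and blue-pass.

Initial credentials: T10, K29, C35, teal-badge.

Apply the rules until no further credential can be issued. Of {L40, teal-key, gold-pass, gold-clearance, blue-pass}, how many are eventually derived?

Holding teal-badge grants ivory-badge (A3).
Holding ivory-badge and K29 grants red-key (A9).
Holding red-key, teal-badge, and T10 grants amber-token (A11).
Holding amber-token and K29 grants gold-pass (A8).
L40 would need red-key, blue-pass, and C35 (A7), but blue-pass is never granted.
teal-key would need gold-pass, red-key, and gold-clearance (A6), but gold-clearance is never granted.
gold-pass: reached.
gold-clearance would need T10 and blue-pass (A12), but blue-pass is never granted.
blue-pass would need red-key, teal-key, and K29 (A2), but teal-key is never granted.
Reached: gold-pass — 1 of the 5.

1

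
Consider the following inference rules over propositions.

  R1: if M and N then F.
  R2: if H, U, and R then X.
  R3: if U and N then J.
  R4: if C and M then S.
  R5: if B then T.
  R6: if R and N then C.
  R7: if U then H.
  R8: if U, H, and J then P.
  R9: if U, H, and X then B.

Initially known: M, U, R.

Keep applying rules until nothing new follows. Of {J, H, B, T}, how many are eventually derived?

3

From U, R7 gives H.
H, U, and R hold, so X follows (R2).
U, H, and X hold, so B follows (R9).
From B, R5 gives T.
J would need U and N (R3), but N is never established.
H: reached.
B: reached.
T: reached.
Reached: H, B, and T — 3 of the 4.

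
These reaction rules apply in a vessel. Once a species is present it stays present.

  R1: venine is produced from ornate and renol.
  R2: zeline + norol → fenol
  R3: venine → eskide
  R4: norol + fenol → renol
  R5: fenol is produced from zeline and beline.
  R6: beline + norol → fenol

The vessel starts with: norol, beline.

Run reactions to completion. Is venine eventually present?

No

venine would need ornate and renol (R1), but ornate never forms.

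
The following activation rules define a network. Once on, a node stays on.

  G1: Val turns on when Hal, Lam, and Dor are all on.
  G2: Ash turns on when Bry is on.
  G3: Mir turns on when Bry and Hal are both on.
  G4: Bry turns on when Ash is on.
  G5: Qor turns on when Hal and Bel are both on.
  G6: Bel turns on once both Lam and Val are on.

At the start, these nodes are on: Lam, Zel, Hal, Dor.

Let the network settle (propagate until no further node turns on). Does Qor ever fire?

Yes

G1: Hal, Lam, and Dor on → Val on.
Lam and Val are on, so Bel turns on (G6).
Hal and Bel are on, so Qor turns on (G5).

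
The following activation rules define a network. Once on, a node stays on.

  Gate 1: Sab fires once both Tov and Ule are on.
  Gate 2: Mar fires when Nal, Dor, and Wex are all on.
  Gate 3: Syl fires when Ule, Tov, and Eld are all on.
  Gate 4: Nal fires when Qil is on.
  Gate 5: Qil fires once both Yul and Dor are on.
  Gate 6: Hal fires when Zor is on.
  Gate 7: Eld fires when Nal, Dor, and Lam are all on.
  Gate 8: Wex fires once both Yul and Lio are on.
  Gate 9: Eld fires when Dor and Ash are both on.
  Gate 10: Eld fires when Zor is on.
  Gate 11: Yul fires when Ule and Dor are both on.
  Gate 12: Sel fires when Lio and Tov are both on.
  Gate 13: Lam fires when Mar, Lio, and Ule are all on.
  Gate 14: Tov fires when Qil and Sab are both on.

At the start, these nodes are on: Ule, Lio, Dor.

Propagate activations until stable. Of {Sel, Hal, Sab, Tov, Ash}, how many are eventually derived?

0

Sel would need Lio and Tov (Gate 12), but Tov never turns on.
Hal would need Zor (Gate 6), but Zor never turns on.
Sab would need Tov and Ule (Gate 1), but Tov never turns on.
Tov would need Qil and Sab (Gate 14), but Sab never turns on.
No rule produces Ash, and it is not given.
None of the 5 are reached.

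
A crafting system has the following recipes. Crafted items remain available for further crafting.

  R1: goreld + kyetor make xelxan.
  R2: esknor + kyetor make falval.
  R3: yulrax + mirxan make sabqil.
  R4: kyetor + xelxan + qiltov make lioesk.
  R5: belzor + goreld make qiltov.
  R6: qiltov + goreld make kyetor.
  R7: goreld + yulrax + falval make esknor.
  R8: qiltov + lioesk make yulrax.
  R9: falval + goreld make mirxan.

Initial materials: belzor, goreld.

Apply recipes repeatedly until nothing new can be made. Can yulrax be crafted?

Yes

Using R5, belzor and goreld make qiltov.
Using R6, qiltov and goreld make kyetor.
Using R1, goreld and kyetor make xelxan.
Using R4, kyetor, xelxan, and qiltov make lioesk.
Using R8, qiltov and lioesk make yulrax.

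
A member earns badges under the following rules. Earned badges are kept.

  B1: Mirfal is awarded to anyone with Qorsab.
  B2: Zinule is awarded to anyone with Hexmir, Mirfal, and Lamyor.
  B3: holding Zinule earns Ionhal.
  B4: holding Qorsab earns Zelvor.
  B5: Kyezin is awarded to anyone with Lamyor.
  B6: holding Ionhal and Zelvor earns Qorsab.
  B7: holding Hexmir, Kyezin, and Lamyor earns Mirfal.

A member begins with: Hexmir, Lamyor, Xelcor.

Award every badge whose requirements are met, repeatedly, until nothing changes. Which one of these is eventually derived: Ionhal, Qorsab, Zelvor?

With Lamyor, Kyezin is earned (B5).
With Hexmir, Kyezin, and Lamyor, Mirfal is earned (B7).
With Hexmir, Mirfal, and Lamyor, Zinule is earned (B2).
With Zinule, Ionhal is earned (B3).
Qorsab would need Ionhal and Zelvor (B6), but Zelvor is never earned. Zelvor would need Qorsab (B4), but Qorsab is never earned.

Ionhal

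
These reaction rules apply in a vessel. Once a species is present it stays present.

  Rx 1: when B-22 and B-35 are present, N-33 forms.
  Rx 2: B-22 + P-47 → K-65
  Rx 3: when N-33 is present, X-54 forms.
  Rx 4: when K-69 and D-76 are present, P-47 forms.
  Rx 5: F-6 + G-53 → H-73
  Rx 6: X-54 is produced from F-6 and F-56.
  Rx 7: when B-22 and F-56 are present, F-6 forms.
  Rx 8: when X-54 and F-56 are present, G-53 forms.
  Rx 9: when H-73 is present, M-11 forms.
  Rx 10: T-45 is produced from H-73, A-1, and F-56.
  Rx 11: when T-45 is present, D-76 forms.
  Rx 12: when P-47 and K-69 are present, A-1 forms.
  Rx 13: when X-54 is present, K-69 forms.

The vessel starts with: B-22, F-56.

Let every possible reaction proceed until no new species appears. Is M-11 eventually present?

Yes

B-22 and F-56 present → F-6 forms (Rx 7).
F-6 and F-56 present → X-54 forms (Rx 6).
X-54 and F-56 present → G-53 forms (Rx 8).
F-6 and G-53 present → H-73 forms (Rx 5).
H-73 present → M-11 forms (Rx 9).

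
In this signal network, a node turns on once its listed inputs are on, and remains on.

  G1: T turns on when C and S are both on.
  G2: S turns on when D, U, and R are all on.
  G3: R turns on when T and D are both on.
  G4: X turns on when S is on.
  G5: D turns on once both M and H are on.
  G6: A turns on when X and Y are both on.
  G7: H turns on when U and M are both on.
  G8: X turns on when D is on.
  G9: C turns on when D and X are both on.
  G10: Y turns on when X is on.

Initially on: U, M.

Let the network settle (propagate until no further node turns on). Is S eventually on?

No

S would need D, U, and R (G2), but R never turns on.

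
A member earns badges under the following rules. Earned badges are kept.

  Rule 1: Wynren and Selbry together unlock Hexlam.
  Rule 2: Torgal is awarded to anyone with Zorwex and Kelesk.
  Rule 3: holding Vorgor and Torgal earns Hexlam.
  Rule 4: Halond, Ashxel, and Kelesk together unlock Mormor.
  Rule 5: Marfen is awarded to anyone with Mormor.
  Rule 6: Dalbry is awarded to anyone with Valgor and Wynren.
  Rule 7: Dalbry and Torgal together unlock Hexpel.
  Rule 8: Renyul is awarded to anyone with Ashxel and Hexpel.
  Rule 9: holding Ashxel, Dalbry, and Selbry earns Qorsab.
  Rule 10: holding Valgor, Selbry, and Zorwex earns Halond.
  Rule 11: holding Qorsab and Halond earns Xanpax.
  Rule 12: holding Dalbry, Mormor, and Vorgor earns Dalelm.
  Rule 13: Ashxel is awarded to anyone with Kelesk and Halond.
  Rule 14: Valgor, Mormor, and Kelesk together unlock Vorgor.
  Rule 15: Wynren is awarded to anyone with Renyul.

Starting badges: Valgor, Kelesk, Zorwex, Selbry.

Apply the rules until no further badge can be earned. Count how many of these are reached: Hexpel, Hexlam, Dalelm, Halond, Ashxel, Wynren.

With Zorwex and Kelesk, Torgal is earned (Rule 2).
With Valgor, Selbry, and Zorwex, Halond is earned (Rule 10).
With Kelesk and Halond, Ashxel is earned (Rule 13).
With Halond, Ashxel, and Kelesk, Mormor is earned (Rule 4).
With Valgor, Mormor, and Kelesk, Vorgor is earned (Rule 14).
With Vorgor and Torgal, Hexlam is earned (Rule 3).
Hexpel would need Dalbry and Torgal (Rule 7), but Dalbry is never earned.
Hexlam: reached.
Dalelm would need Dalbry, Mormor, and Vorgor (Rule 12), but Dalbry is never earned.
Halond: reached.
Ashxel: reached.
Wynren would need Renyul (Rule 15), but Renyul is never earned.
Reached: Hexlam, Halond, and Ashxel — 3 of the 6.

3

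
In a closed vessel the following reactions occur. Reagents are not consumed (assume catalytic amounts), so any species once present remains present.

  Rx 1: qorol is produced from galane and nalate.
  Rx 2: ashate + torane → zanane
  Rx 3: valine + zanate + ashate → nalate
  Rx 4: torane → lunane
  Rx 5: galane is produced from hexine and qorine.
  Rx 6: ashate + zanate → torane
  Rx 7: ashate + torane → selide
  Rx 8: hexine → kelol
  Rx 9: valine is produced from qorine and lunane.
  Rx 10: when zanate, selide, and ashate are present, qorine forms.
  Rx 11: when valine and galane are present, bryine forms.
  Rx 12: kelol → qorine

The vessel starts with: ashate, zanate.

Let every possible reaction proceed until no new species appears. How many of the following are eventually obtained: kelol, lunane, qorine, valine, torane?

ashate and zanate present → torane forms (Rx 6).
torane present → lunane forms (Rx 4).
ashate and torane present → selide forms (Rx 7).
zanate, selide, and ashate present → qorine forms (Rx 10).
qorine and lunane present → valine forms (Rx 9).
kelol would need hexine (Rx 8), but hexine never forms.
lunane: reached.
qorine: reached.
valine: reached.
torane: reached.
Reached: lunane, qorine, valine, and torane — 4 of the 5.

4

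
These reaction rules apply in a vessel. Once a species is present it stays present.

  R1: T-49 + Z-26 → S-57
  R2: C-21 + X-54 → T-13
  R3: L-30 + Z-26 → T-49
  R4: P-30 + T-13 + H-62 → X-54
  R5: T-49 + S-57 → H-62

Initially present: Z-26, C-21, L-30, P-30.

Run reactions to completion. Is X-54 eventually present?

No

X-54 would need P-30, T-13, and H-62 (R4), but T-13 never forms.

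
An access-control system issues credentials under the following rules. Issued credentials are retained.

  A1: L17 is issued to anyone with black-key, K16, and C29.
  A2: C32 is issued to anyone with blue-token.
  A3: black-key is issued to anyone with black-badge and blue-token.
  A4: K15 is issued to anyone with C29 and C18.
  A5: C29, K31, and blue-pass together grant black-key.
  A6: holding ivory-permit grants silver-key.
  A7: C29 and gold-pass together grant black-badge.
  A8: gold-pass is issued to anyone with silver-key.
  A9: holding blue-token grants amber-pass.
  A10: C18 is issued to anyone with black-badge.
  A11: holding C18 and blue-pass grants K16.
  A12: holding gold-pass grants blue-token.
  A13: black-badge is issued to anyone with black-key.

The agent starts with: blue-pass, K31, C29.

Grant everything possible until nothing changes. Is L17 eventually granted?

Holding C29, K31, and blue-pass grants black-key (A5).
Holding black-key grants black-badge (A13).
Holding black-badge grants C18 (A10).
Holding C18 and blue-pass grants K16 (A11).
Holding black-key, K16, and C29 grants L17 (A1).

Yes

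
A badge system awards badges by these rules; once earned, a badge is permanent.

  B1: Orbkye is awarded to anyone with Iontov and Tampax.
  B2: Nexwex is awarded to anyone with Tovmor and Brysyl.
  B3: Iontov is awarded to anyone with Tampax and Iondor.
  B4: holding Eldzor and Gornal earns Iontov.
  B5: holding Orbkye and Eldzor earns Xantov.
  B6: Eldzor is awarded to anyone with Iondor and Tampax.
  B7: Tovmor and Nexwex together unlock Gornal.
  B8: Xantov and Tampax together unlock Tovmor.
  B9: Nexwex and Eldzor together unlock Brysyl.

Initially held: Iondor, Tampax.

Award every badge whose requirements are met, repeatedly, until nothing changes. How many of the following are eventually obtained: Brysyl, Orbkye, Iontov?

2

With Tampax and Iondor, Iontov is earned (B3).
With Iontov and Tampax, Orbkye is earned (B1).
Brysyl would need Nexwex and Eldzor (B9), but Nexwex is never earned.
Orbkye: reached.
Iontov: reached.
Reached: Orbkye and Iontov — 2 of the 3.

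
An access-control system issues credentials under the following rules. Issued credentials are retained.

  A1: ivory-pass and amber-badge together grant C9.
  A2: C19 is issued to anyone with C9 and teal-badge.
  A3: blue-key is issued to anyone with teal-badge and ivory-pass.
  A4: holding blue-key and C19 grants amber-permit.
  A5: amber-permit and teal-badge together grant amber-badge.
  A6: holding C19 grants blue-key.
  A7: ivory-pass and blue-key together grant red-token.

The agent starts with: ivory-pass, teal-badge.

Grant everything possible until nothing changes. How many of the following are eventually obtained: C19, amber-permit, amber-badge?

0

C19 would need C9 and teal-badge (A2), but C9 is never granted.
amber-permit would need blue-key and C19 (A4), but C19 is never granted.
amber-badge would need amber-permit and teal-badge (A5), but amber-permit is never granted.
None of the 3 are reached.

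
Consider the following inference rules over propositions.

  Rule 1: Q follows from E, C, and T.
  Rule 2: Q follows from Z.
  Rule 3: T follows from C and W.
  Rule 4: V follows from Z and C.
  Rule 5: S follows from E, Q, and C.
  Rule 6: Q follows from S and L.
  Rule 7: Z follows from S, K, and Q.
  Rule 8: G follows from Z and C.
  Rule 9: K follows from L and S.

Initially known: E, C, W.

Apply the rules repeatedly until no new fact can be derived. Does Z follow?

Z would need S, K, and Q (Rule 7), but K is never established.

No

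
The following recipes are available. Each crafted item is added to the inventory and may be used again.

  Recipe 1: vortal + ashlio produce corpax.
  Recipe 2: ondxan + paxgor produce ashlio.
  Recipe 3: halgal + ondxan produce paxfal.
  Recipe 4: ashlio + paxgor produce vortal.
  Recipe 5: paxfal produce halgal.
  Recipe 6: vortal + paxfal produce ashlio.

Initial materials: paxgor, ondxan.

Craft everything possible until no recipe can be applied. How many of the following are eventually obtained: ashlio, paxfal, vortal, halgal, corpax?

3

ondxan + paxgor → ashlio (Recipe 2).
Using Recipe 4, ashlio and paxgor make vortal.
vortal + ashlio → corpax (Recipe 1).
ashlio: reached.
paxfal would need halgal and ondxan (Recipe 3), but halgal is never obtained.
vortal: reached.
halgal would need paxfal (Recipe 5), but paxfal is never obtained.
corpax: reached.
Reached: ashlio, vortal, and corpax — 3 of the 5.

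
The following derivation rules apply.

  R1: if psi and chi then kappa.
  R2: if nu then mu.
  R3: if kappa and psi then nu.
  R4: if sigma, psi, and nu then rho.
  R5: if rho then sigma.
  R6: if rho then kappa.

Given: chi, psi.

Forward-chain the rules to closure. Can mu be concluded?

Yes

From psi and chi, R1 gives kappa.
From kappa and psi, R3 gives nu.
From nu, R2 gives mu.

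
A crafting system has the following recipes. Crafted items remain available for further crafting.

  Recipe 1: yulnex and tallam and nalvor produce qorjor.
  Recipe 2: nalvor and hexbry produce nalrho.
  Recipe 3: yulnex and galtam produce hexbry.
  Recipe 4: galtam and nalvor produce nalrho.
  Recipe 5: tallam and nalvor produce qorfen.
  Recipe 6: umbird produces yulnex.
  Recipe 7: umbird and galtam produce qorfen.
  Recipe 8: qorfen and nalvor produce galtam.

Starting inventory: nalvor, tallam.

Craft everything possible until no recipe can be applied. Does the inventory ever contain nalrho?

tallam and nalvor → qorfen (Recipe 5).
Using Recipe 8, qorfen and nalvor make galtam.
Using Recipe 4, galtam and nalvor make nalrho.

Yes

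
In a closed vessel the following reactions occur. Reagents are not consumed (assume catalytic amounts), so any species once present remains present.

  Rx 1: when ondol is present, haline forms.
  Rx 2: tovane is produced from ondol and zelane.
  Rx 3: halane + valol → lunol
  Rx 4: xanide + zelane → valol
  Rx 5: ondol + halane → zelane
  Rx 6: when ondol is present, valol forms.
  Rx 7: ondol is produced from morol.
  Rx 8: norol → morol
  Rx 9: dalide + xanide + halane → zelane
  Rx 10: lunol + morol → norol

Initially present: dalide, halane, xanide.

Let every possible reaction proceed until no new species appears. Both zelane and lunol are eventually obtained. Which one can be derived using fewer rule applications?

zelane: dalide, xanide, and halane present → zelane forms (Rx 9). [1 rule application]
lunol: dalide, xanide, and halane present → zelane forms (Rx 9). xanide and zelane present → valol forms (Rx 4). halane and valol present → lunol forms (Rx 3). [3 rule applications]
zelane needs fewer.

zelane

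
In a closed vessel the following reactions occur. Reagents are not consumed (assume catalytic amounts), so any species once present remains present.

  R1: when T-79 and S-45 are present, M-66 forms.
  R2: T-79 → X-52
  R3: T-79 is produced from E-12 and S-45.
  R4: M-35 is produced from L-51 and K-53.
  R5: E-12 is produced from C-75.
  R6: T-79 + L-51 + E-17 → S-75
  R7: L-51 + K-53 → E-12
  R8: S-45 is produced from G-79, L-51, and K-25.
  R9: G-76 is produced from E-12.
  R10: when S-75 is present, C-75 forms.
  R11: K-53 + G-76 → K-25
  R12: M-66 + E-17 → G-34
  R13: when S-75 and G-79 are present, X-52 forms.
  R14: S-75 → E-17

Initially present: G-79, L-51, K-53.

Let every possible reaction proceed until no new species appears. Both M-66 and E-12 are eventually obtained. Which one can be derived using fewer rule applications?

E-12: L-51 and K-53 present → E-12 forms (R7). [1 rule application]
M-66: L-51 and K-53 present → E-12 forms (R7). E-12 present → G-76 forms (R9). K-53 and G-76 present → K-25 forms (R11). G-79, L-51, and K-25 present → S-45 forms (R8). E-12 and S-45 present → T-79 forms (R3). T-79 and S-45 present → M-66 forms (R1). [6 rule applications]
E-12 needs fewer.

E-12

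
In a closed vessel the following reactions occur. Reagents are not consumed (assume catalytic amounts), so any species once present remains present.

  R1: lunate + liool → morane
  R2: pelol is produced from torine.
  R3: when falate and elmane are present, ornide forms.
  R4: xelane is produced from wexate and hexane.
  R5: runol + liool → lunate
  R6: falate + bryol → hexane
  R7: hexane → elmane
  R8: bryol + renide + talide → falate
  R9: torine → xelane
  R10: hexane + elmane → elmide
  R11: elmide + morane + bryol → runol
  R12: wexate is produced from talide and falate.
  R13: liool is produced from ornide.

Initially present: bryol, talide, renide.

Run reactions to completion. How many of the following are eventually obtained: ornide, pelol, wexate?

2

bryol, renide, and talide present → falate forms (R8).
talide and falate present → wexate forms (R12).
falate and bryol present → hexane forms (R6).
hexane present → elmane forms (R7).
falate and elmane present → ornide forms (R3).
ornide: reached.
pelol would need torine (R2), but torine never forms.
wexate: reached.
Reached: ornide and wexate — 2 of the 3.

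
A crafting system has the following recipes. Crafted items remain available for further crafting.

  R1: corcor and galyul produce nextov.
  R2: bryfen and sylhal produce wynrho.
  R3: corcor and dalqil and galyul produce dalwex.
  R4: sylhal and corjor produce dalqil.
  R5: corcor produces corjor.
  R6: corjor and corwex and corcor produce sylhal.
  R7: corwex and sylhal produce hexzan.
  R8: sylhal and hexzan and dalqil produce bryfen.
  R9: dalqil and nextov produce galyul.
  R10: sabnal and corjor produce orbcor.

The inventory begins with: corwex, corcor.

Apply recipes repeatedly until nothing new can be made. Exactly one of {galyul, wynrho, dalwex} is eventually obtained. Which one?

corcor → corjor (R5).
corjor and corwex and corcor → sylhal (R6).
Using R4, sylhal and corjor make dalqil.
corwex and sylhal → hexzan (R7).
sylhal and hexzan and dalqil → bryfen (R8).
Using R2, bryfen and sylhal make wynrho.
dalwex would need corcor, dalqil, and galyul (R3), but galyul is never obtained. galyul would need dalqil and nextov (R9), but nextov is never obtained.

wynrho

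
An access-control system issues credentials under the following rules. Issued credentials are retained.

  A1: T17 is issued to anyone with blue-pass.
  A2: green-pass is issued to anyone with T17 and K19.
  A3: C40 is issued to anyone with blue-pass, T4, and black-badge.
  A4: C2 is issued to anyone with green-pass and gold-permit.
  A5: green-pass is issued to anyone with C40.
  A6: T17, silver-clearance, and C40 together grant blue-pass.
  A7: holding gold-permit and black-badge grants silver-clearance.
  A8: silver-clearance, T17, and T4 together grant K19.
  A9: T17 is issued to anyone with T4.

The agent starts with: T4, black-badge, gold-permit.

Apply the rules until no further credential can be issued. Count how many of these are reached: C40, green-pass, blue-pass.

Holding gold-permit and black-badge grants silver-clearance (A7).
Holding T4 grants T17 (A9).
Holding silver-clearance, T17, and T4 grants K19 (A8).
Holding T17 and K19 grants green-pass (A2).
C40 would need blue-pass, T4, and black-badge (A3), but blue-pass is never granted.
green-pass: reached.
blue-pass would need T17, silver-clearance, and C40 (A6), but C40 is never granted.
Reached: green-pass — 1 of the 3.

1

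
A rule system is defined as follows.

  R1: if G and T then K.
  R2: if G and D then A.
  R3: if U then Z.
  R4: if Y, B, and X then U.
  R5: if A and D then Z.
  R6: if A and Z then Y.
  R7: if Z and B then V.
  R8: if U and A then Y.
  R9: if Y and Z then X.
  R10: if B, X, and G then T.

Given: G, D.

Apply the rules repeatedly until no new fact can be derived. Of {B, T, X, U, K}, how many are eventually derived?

From G and D, R2 gives A.
A and D hold, so Z follows (R5).
From A and Z, R6 gives Y.
From Y and Z, R9 gives X.
No rule produces B, and it is not given.
T would need B, X, and G (R10), but B is never established.
X: reached.
U would need Y, B, and X (R4), but B is never established.
K would need G and T (R1), but T is never established.
Reached: X — 1 of the 5.

1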